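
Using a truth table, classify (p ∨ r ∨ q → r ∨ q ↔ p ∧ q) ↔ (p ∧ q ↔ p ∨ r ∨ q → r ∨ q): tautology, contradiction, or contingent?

tautology

p | q | r || φ
T | T | T || T
T | T | F || T
T | F | T || T
T | F | F || T
F | T | T || T
F | T | F || T
F | F | T || T
F | F | F || T
Every row is T, so the formula is a tautology.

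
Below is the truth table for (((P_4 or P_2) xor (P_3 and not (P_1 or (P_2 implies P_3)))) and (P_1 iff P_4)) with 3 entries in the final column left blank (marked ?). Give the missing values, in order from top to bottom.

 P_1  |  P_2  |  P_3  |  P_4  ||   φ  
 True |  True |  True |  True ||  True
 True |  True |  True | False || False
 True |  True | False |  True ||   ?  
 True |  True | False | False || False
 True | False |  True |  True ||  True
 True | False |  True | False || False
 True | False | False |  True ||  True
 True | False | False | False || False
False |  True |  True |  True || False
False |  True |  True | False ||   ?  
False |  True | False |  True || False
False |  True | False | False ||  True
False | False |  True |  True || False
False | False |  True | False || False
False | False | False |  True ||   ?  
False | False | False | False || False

True, True, False

Row P_1=True, P_2=True, P_3=False, P_4=True: ((P_4 or P_2) xor (P_3 and not (P_1 or (P_2 implies P_3)))) = True, (P_1 iff P_4) = True, so the formula = True.
Row P_1=False, P_2=True, P_3=True, P_4=False: ((P_4 or P_2) xor (P_3 and not (P_1 or (P_2 implies P_3)))) = True, (P_1 iff P_4) = True, so the formula = True.
Row P_1=False, P_2=False, P_3=False, P_4=True: ((P_4 or P_2) xor (P_3 and not (P_1 or (P_2 implies P_3)))) = True, (P_1 iff P_4) = False, so the formula = False.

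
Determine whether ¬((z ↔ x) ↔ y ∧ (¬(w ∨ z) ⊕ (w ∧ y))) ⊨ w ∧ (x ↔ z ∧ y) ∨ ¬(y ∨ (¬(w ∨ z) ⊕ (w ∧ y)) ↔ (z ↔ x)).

no

x | y | z | w | φ | ψ
- | - | - | - | - | -
0 | 0 | 0 | 0 | 1 | 0
0 | 0 | 0 | 1 | 1 | 1
0 | 0 | 1 | 0 | 0 | 0
0 | 0 | 1 | 1 | 0 | 1
0 | 1 | 0 | 0 | 0 | 0
0 | 1 | 0 | 1 | 0 | 1
0 | 1 | 1 | 0 | 0 | 1
0 | 1 | 1 | 1 | 1 | 1
1 | 0 | 0 | 0 | 0 | 1
1 | 0 | 0 | 1 | 0 | 0
1 | 0 | 1 | 0 | 1 | 1
1 | 0 | 1 | 1 | 1 | 1
1 | 1 | 0 | 0 | 1 | 1
1 | 1 | 0 | 1 | 1 | 1
1 | 1 | 1 | 0 | 1 | 0
1 | 1 | 1 | 1 | 0 | 1
At x=0, y=0, z=0, w=0 we have φ true but ψ false, so φ does not entail ψ.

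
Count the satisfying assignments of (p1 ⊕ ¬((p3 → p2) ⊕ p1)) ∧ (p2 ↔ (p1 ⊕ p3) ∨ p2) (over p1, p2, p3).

p1 | p2 | p3 | φ
-- | -- | -- | -
T  | T  | T  | F
T  | T  | F  | F
T  | F  | T  | T
T  | F  | F  | F
F  | T  | T  | F
F  | T  | F  | F
F  | F  | T  | F
F  | F  | F  | F
The formula is true on 1 of the 8 rows.

1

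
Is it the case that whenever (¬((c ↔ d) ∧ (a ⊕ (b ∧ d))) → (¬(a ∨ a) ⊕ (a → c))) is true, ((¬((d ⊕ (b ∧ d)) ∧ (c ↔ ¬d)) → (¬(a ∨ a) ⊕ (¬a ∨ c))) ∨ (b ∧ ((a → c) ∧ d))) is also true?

no

a | b | c | d | φ | ψ
- | - | - | - | - | -
0 | 0 | 0 | 0 | 0 | 0
0 | 0 | 0 | 1 | 0 | 1
0 | 0 | 1 | 0 | 0 | 0
0 | 0 | 1 | 1 | 0 | 0
0 | 1 | 0 | 0 | 0 | 0
0 | 1 | 0 | 1 | 0 | 1
0 | 1 | 1 | 0 | 0 | 0
0 | 1 | 1 | 1 | 1 | 1
1 | 0 | 0 | 0 | 1 | 0
1 | 0 | 0 | 1 | 0 | 1
1 | 0 | 1 | 0 | 1 | 1
1 | 0 | 1 | 1 | 1 | 1
1 | 1 | 0 | 0 | 1 | 0
1 | 1 | 0 | 1 | 0 | 0
1 | 1 | 1 | 0 | 1 | 1
1 | 1 | 1 | 1 | 1 | 1
At a=1, b=0, c=0, d=0 we have φ true but ψ false, so φ does not entail ψ.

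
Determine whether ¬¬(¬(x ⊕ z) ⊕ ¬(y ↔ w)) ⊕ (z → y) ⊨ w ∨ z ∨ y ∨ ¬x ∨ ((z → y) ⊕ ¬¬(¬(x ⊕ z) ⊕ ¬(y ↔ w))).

yes

  x   |   y   |   z   |   w   ||   φ   |   ψ  
False | False | False | False || False |  True
False | False | False |  True ||  True |  True
False | False |  True | False || False |  True
False | False |  True |  True ||  True |  True
False |  True | False | False ||  True |  True
False |  True | False |  True || False |  True
False |  True |  True | False || False |  True
False |  True |  True |  True ||  True |  True
 True | False | False | False ||  True |  True
 True | False | False |  True || False |  True
 True | False |  True | False ||  True |  True
 True | False |  True |  True || False |  True
 True |  True | False | False || False |  True
 True |  True | False |  True ||  True |  True
 True |  True |  True | False ||  True |  True
 True |  True |  True |  True || False |  True
In every row where φ is true, ψ is also true, so φ ⊨ ψ.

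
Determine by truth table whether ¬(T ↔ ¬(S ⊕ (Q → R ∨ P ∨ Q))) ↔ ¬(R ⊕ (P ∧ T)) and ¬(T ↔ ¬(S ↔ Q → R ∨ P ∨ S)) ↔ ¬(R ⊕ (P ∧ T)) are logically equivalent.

not equivalent

  P   |   Q   |   R   |   S   |   T   ||   φ   |   ψ  
False | False | False | False | False || False |  True
False | False | False | False |  True ||  True | False
False | False | False |  True | False ||  True | False
False | False | False |  True |  True || False |  True
False | False |  True | False | False ||  True | False
False | False |  True | False |  True || False |  True
False | False |  True |  True | False || False |  True
False | False |  True |  True |  True ||  True | False
False |  True | False | False | False || False | False
False |  True | False | False |  True ||  True |  True
False |  True | False |  True | False ||  True | False
False |  True | False |  True |  True || False |  True
False |  True |  True | False | False ||  True | False
False |  True |  True | False |  True || False |  True
False |  True |  True |  True | False || False |  True
False |  True |  True |  True |  True ||  True | False
 True | False | False | False | False || False |  True
 True | False | False | False |  True || False |  True
 True | False | False |  True | False ||  True | False
 True | False | False |  True |  True ||  True | False
 True | False |  True | False | False ||  True | False
 True | False |  True | False |  True ||  True | False
 True | False |  True |  True | False || False |  True
 True | False |  True |  True |  True || False |  True
 True |  True | False | False | False || False |  True
 True |  True | False | False |  True || False |  True
 True |  True | False |  True | False ||  True | False
 True |  True | False |  True |  True ||  True | False
 True |  True |  True | False | False ||  True | False
 True |  True |  True | False |  True ||  True | False
 True |  True |  True |  True | False || False |  True
 True |  True |  True |  True |  True || False |  True
The columns differ at P=False, Q=False, R=False, S=False, T=False (φ=False, ψ=True), so they are not equivalent.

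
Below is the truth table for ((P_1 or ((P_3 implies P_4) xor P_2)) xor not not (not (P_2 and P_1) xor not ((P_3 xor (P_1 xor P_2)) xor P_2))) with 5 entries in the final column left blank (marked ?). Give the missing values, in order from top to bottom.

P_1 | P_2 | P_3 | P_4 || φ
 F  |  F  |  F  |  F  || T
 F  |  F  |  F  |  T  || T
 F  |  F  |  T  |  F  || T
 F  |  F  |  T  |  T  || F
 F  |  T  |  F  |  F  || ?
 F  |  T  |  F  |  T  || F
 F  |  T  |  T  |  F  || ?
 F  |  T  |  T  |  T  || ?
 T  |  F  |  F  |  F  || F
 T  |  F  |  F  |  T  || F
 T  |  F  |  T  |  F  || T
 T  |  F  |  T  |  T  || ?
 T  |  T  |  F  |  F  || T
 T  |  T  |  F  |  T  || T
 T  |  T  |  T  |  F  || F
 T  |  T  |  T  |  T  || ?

Row P_1=F, P_2=T, P_3=F, P_4=F: (P_1 or ((P_3 implies P_4) xor P_2)) = F, not not (not (P_2 and P_1) xor not ((P_3 xor (P_1 xor P_2)) xor P_2)) = F, so the formula = F.
Row P_1=F, P_2=T, P_3=T, P_4=F: (P_1 or ((P_3 implies P_4) xor P_2)) = T, not not (not (P_2 and P_1) xor not ((P_3 xor (P_1 xor P_2)) xor P_2)) = T, so the formula = F.
Row P_1=F, P_2=T, P_3=T, P_4=T: (P_1 or ((P_3 implies P_4) xor P_2)) = F, not not (not (P_2 and P_1) xor not ((P_3 xor (P_1 xor P_2)) xor P_2)) = T, so the formula = T.
Row P_1=T, P_2=F, P_3=T, P_4=T: (P_1 or ((P_3 implies P_4) xor P_2)) = T, not not (not (P_2 and P_1) xor not ((P_3 xor (P_1 xor P_2)) xor P_2)) = F, so the formula = T.
Row P_1=T, P_2=T, P_3=T, P_4=T: (P_1 or ((P_3 implies P_4) xor P_2)) = T, not not (not (P_2 and P_1) xor not ((P_3 xor (P_1 xor P_2)) xor P_2)) = T, so the formula = F.

F, F, T, T, F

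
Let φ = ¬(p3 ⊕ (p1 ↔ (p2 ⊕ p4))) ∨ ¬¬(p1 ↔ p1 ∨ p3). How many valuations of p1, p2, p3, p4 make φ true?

14

p1 | p2 | p3 | p4 | (p2 ⊕ p4) | (p1 ↔ (p2 ⊕ p4)) | (p3 ⊕ (p1 ↔ (p2 ⊕ p4))) | ¬(p3 ⊕ (p1 ↔ (p2 ⊕ p4))) | (p1 ∨ p3) | (p1 ↔ (p1 ∨ p3)) | ¬(p1 ↔ (p1 ∨ p3)) | ¬¬(p1 ↔ (p1 ∨ p3)) | φ
-- | -- | -- | -- | --------- | ---------------- | ----------------------- | ------------------------ | --------- | ---------------- | ----------------- | ------------------ | -
0  | 0  | 0  | 0  |     0     |        1         |            1            |            0             |     0     |        1         |         0         |         1          | 1
0  | 0  | 0  | 1  |     1     |        0         |            0            |            1             |     0     |        1         |         0         |         1          | 1
0  | 0  | 1  | 0  |     0     |        1         |            0            |            1             |     1     |        0         |         1         |         0          | 1
0  | 0  | 1  | 1  |     1     |        0         |            1            |            0             |     1     |        0         |         1         |         0          | 0
0  | 1  | 0  | 0  |     1     |        0         |            0            |            1             |     0     |        1         |         0         |         1          | 1
0  | 1  | 0  | 1  |     0     |        1         |            1            |            0             |     0     |        1         |         0         |         1          | 1
0  | 1  | 1  | 0  |     1     |        0         |            1            |            0             |     1     |        0         |         1         |         0          | 0
0  | 1  | 1  | 1  |     0     |        1         |            0            |            1             |     1     |        0         |         1         |         0          | 1
1  | 0  | 0  | 0  |     0     |        0         |            0            |            1             |     1     |        1         |         0         |         1          | 1
1  | 0  | 0  | 1  |     1     |        1         |            1            |            0             |     1     |        1         |         0         |         1          | 1
1  | 0  | 1  | 0  |     0     |        0         |            1            |            0             |     1     |        1         |         0         |         1          | 1
1  | 0  | 1  | 1  |     1     |        1         |            0            |            1             |     1     |        1         |         0         |         1          | 1
1  | 1  | 0  | 0  |     1     |        1         |            1            |            0             |     1     |        1         |         0         |         1          | 1
1  | 1  | 0  | 1  |     0     |        0         |            0            |            1             |     1     |        1         |         0         |         1          | 1
1  | 1  | 1  | 0  |     1     |        1         |            0            |            1             |     1     |        1         |         0         |         1          | 1
1  | 1  | 1  | 1  |     0     |        0         |            1            |            0             |     1     |        1         |         0         |         1          | 1
The formula is true on 14 of the 16 rows.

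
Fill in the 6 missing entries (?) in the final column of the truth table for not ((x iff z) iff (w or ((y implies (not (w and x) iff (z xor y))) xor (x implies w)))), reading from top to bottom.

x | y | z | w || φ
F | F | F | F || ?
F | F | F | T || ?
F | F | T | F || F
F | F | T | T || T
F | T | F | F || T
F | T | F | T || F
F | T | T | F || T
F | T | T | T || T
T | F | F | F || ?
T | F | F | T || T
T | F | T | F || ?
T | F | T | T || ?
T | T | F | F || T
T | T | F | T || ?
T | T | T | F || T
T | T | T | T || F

Row x=F, y=F, z=F, w=F: (x iff z) = T, (w or ((y implies (not (w and x) iff (z xor y))) xor (x implies w))) = F, ((x iff z) iff (w or ((y implies (not (w and x) iff (z xor y))) xor (x implies w)))) = F, so the formula = T.
Row x=F, y=F, z=F, w=T: (x iff z) = T, (w or ((y implies (not (w and x) iff (z xor y))) xor (x implies w))) = T, ((x iff z) iff (w or ((y implies (not (w and x) iff (z xor y))) xor (x implies w)))) = T, so the formula = F.
Row x=T, y=F, z=F, w=F: (x iff z) = F, (w or ((y implies (not (w and x) iff (z xor y))) xor (x implies w))) = T, ((x iff z) iff (w or ((y implies (not (w and x) iff (z xor y))) xor (x implies w)))) = F, so the formula = T.
Row x=T, y=F, z=T, w=F: (x iff z) = T, (w or ((y implies (not (w and x) iff (z xor y))) xor (x implies w))) = T, ((x iff z) iff (w or ((y implies (not (w and x) iff (z xor y))) xor (x implies w)))) = T, so the formula = F.
Row x=T, y=F, z=T, w=T: (x iff z) = T, (w or ((y implies (not (w and x) iff (z xor y))) xor (x implies w))) = T, ((x iff z) iff (w or ((y implies (not (w and x) iff (z xor y))) xor (x implies w)))) = T, so the formula = F.
Row x=T, y=T, z=F, w=T: (x iff z) = F, (w or ((y implies (not (w and x) iff (z xor y))) xor (x implies w))) = T, ((x iff z) iff (w or ((y implies (not (w and x) iff (z xor y))) xor (x implies w)))) = F, so the formula = T.

T, F, T, F, F, T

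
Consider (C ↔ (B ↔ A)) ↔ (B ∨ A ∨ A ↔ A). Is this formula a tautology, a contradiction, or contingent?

contingent

A | B | C || φ
T | T | T || T
T | T | F || F
T | F | T || F
T | F | F || T
F | T | T || T
F | T | F || F
F | F | T || T
F | F | F || F
4 of 8 rows are T, so the formula is contingent.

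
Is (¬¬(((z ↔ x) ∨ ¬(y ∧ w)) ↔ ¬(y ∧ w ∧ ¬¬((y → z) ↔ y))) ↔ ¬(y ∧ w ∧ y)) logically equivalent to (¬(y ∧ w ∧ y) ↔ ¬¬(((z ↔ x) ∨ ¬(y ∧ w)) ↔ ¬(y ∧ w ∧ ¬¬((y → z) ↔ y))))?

x | y | z | w | φ | ψ
- | - | - | - | - | -
T | T | T | T | T | T
T | T | T | F | T | T
T | T | F | T | T | T
T | T | F | F | T | T
T | F | T | T | T | T
T | F | T | F | T | T
T | F | F | T | T | T
T | F | F | F | T | T
F | T | T | T | F | F
F | T | T | F | T | T
F | T | F | T | F | F
F | T | F | F | T | T
F | F | T | T | T | T
F | F | T | F | T | T
F | F | F | T | T | T
F | F | F | F | T | T
The columns for φ and ψ agree on every row, so they are logically equivalent.

equivalent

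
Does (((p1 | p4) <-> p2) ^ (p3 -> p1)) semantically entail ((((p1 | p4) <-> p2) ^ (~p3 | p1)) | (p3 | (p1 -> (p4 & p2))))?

p1 | p2 | p3 | p4 | φ | ψ
-- | -- | -- | -- | - | -
F  | F  | F  | F  | F | T
F  | F  | F  | T  | T | T
F  | F  | T  | F  | T | T
F  | F  | T  | T  | F | T
F  | T  | F  | F  | T | T
F  | T  | F  | T  | F | T
F  | T  | T  | F  | F | T
F  | T  | T  | T  | T | T
T  | F  | F  | F  | T | T
T  | F  | F  | T  | T | T
T  | F  | T  | F  | T | T
T  | F  | T  | T  | T | T
T  | T  | F  | F  | F | F
T  | T  | F  | T  | F | T
T  | T  | T  | F  | F | T
T  | T  | T  | T  | F | T
In every row where φ is true, ψ is also true, so φ ⊨ ψ.

yes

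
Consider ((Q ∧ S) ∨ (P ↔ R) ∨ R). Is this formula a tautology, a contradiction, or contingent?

contingent

P | Q | R | S || (Q ∧ S) | (P ↔ R) | ((Q ∧ S) ∨ (P ↔ R) ∨ R)
F | F | F | F ||    F    |    T    |            T           
F | F | F | T ||    F    |    T    |            T           
F | F | T | F ||    F    |    F    |            T           
F | F | T | T ||    F    |    F    |            T           
F | T | F | F ||    F    |    T    |            T           
F | T | F | T ||    T    |    T    |            T           
F | T | T | F ||    F    |    F    |            T           
F | T | T | T ||    T    |    F    |            T           
T | F | F | F ||    F    |    F    |            F           
T | F | F | T ||    F    |    F    |            F           
T | F | T | F ||    F    |    T    |            T           
T | F | T | T ||    F    |    T    |            T           
T | T | F | F ||    F    |    F    |            F           
T | T | F | T ||    T    |    F    |            T           
T | T | T | F ||    F    |    T    |            T           
T | T | T | T ||    T    |    T    |            T           
13 of 16 rows are T, so the formula is contingent.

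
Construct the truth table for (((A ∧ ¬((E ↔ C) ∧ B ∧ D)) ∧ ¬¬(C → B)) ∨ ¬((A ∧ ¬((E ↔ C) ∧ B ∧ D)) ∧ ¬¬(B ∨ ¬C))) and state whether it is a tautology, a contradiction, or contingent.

tautology

A | B | C | D | E | φ
- | - | - | - | - | -
T | T | T | T | T | T
T | T | T | T | F | T
T | T | T | F | T | T
T | T | T | F | F | T
T | T | F | T | T | T
T | T | F | T | F | T
T | T | F | F | T | T
T | T | F | F | F | T
T | F | T | T | T | T
T | F | T | T | F | T
T | F | T | F | T | T
T | F | T | F | F | T
T | F | F | T | T | T
T | F | F | T | F | T
T | F | F | F | T | T
T | F | F | F | F | T
F | T | T | T | T | T
F | T | T | T | F | T
F | T | T | F | T | T
F | T | T | F | F | T
F | T | F | T | T | T
F | T | F | T | F | T
F | T | F | F | T | T
F | T | F | F | F | T
F | F | T | T | T | T
F | F | T | T | F | T
F | F | T | F | T | T
F | F | T | F | F | T
F | F | F | T | T | T
F | F | F | T | F | T
F | F | F | F | T | T
F | F | F | F | F | T
Every row is T, so the formula is a tautology.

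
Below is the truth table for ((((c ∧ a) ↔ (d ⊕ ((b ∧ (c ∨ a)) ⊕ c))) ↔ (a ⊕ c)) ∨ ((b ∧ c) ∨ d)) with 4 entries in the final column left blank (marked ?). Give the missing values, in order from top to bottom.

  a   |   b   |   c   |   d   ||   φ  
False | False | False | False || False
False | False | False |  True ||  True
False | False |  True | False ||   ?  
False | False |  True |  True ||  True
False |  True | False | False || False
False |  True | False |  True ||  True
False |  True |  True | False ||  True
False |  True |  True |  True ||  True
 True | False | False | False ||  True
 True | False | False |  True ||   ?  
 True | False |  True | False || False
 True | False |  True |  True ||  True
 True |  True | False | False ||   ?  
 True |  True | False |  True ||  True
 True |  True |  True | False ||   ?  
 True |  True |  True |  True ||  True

False, True, False, True

Row a=False, b=False, c=True, d=False: (((c ∧ a) ↔ (d ⊕ ((b ∧ (c ∨ a)) ⊕ c))) ↔ (a ⊕ c)) = False, ((b ∧ c) ∨ d) = False, so the formula = False.
Row a=True, b=False, c=False, d=True: (((c ∧ a) ↔ (d ⊕ ((b ∧ (c ∨ a)) ⊕ c))) ↔ (a ⊕ c)) = False, ((b ∧ c) ∨ d) = True, so the formula = True.
Row a=True, b=True, c=False, d=False: (((c ∧ a) ↔ (d ⊕ ((b ∧ (c ∨ a)) ⊕ c))) ↔ (a ⊕ c)) = False, ((b ∧ c) ∨ d) = False, so the formula = False.
Row a=True, b=True, c=True, d=False: (((c ∧ a) ↔ (d ⊕ ((b ∧ (c ∨ a)) ⊕ c))) ↔ (a ⊕ c)) = True, ((b ∧ c) ∨ d) = True, so the formula = True.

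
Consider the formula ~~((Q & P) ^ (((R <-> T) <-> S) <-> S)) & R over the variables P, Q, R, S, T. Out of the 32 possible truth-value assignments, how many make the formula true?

8

P | Q | R | S | T || φ
T | T | T | T | T || F
T | T | T | T | F || T
T | T | T | F | T || F
T | T | T | F | F || T
T | T | F | T | T || F
T | T | F | T | F || F
T | T | F | F | T || F
T | T | F | F | F || F
T | F | T | T | T || T
T | F | T | T | F || F
T | F | T | F | T || T
T | F | T | F | F || F
T | F | F | T | T || F
T | F | F | T | F || F
T | F | F | F | T || F
T | F | F | F | F || F
F | T | T | T | T || T
F | T | T | T | F || F
F | T | T | F | T || T
F | T | T | F | F || F
F | T | F | T | T || F
F | T | F | T | F || F
F | T | F | F | T || F
F | T | F | F | F || F
F | F | T | T | T || T
F | F | T | T | F || F
F | F | T | F | T || T
F | F | T | F | F || F
F | F | F | T | T || F
F | F | F | T | F || F
F | F | F | F | T || F
F | F | F | F | F || F
The formula is true on 8 of the 32 rows.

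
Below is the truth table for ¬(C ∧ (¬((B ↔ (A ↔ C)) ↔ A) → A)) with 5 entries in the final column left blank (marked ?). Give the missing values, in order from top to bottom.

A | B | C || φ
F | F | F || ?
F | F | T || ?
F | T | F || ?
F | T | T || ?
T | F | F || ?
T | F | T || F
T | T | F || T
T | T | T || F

T, T, T, F, T

Row A=F, B=F, C=F: (¬((B ↔ (A ↔ C)) ↔ A) → A) = T, (C ∧ (¬((B ↔ (A ↔ C)) ↔ A) → A)) = F, so the formula = T.
Row A=F, B=F, C=T: (¬((B ↔ (A ↔ C)) ↔ A) → A) = F, (C ∧ (¬((B ↔ (A ↔ C)) ↔ A) → A)) = F, so the formula = T.
Row A=F, B=T, C=F: (¬((B ↔ (A ↔ C)) ↔ A) → A) = F, (C ∧ (¬((B ↔ (A ↔ C)) ↔ A) → A)) = F, so the formula = T.
Row A=F, B=T, C=T: (¬((B ↔ (A ↔ C)) ↔ A) → A) = T, (C ∧ (¬((B ↔ (A ↔ C)) ↔ A) → A)) = T, so the formula = F.
Row A=T, B=F, C=F: (¬((B ↔ (A ↔ C)) ↔ A) → A) = T, (C ∧ (¬((B ↔ (A ↔ C)) ↔ A) → A)) = F, so the formula = T.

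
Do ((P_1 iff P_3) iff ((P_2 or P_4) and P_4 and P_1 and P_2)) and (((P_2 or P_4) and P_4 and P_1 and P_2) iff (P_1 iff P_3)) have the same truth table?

P_1 | P_2 | P_3 | P_4 | φ | ψ
--- | --- | --- | --- | - | -
 1  |  1  |  1  |  1  | 1 | 1
 1  |  1  |  1  |  0  | 0 | 0
 1  |  1  |  0  |  1  | 0 | 0
 1  |  1  |  0  |  0  | 1 | 1
 1  |  0  |  1  |  1  | 0 | 0
 1  |  0  |  1  |  0  | 0 | 0
 1  |  0  |  0  |  1  | 1 | 1
 1  |  0  |  0  |  0  | 1 | 1
 0  |  1  |  1  |  1  | 1 | 1
 0  |  1  |  1  |  0  | 1 | 1
 0  |  1  |  0  |  1  | 0 | 0
 0  |  1  |  0  |  0  | 0 | 0
 0  |  0  |  1  |  1  | 1 | 1
 0  |  0  |  1  |  0  | 1 | 1
 0  |  0  |  0  |  1  | 0 | 0
 0  |  0  |  0  |  0  | 0 | 0
The columns for φ and ψ agree on every row, so they are logically equivalent.

equivalent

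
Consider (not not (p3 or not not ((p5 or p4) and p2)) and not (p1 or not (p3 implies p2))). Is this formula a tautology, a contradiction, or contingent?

contingent

p1 | p2 | p3 | p4 | p5 | φ
-- | -- | -- | -- | -- | -
F  | F  | F  | F  | F  | F
F  | F  | F  | F  | T  | F
F  | F  | F  | T  | F  | F
F  | F  | F  | T  | T  | F
F  | F  | T  | F  | F  | F
F  | F  | T  | F  | T  | F
F  | F  | T  | T  | F  | F
F  | F  | T  | T  | T  | F
F  | T  | F  | F  | F  | F
F  | T  | F  | F  | T  | T
F  | T  | F  | T  | F  | T
F  | T  | F  | T  | T  | T
F  | T  | T  | F  | F  | T
F  | T  | T  | F  | T  | T
F  | T  | T  | T  | F  | T
F  | T  | T  | T  | T  | T
T  | F  | F  | F  | F  | F
T  | F  | F  | F  | T  | F
T  | F  | F  | T  | F  | F
T  | F  | F  | T  | T  | F
T  | F  | T  | F  | F  | F
T  | F  | T  | F  | T  | F
T  | F  | T  | T  | F  | F
T  | F  | T  | T  | T  | F
T  | T  | F  | F  | F  | F
T  | T  | F  | F  | T  | F
T  | T  | F  | T  | F  | F
T  | T  | F  | T  | T  | F
T  | T  | T  | F  | F  | F
T  | T  | T  | F  | T  | F
T  | T  | T  | T  | F  | F
T  | T  | T  | T  | T  | F
7 of 32 rows are T, so the formula is contingent.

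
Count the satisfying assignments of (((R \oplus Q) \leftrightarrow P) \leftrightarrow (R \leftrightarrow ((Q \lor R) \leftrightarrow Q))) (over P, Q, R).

4

P  Q  R  |  (R \oplus Q)  (Q \lor R)  φ
F  F  F  |       F            F       F
F  F  T  |       T            T       T
F  T  F  |       T            T       T
F  T  T  |       F            T       T
T  F  F  |       F            F       T
T  F  T  |       T            T       F
T  T  F  |       T            T       F
T  T  T  |       F            T       F
The formula is true on 4 of the 8 rows.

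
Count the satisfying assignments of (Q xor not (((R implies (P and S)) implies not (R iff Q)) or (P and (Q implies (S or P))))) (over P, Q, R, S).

10

P  Q  R  S  |  φ
F  F  F  F  |  T
F  F  F  T  |  T
F  F  T  F  |  F
F  F  T  T  |  F
F  T  F  F  |  T
F  T  F  T  |  T
F  T  T  F  |  T
F  T  T  T  |  T
T  F  F  F  |  F
T  F  F  T  |  F
T  F  T  F  |  F
T  F  T  T  |  F
T  T  F  F  |  T
T  T  F  T  |  T
T  T  T  F  |  T
T  T  T  T  |  T
The formula is true on 10 of the 16 rows.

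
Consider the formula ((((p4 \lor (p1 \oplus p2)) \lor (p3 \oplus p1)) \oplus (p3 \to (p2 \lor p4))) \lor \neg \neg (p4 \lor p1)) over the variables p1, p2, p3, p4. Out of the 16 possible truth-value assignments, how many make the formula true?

p1 | p2 | p3 | p4 | (p1 \oplus p2) | (p4 \lor (p1 \oplus p2)) | (p3 \oplus p1) | (p2 \lor p4) | (p3 \to (p2 \lor p4)) | (p4 \lor p1) | \neg (p4 \lor p1) | \neg \neg (p4 \lor p1) | φ
-- | -- | -- | -- | -------------- | ------------------------ | -------------- | ------------ | --------------------- | ------------ | ----------------- | ---------------------- | -
0  | 0  | 0  | 0  |       0        |            0             |       0        |      0       |           1           |      0       |         1         |           0            | 1
0  | 0  | 0  | 1  |       0        |            1             |       0        |      1       |           1           |      1       |         0         |           1            | 1
0  | 0  | 1  | 0  |       0        |            0             |       1        |      0       |           0           |      0       |         1         |           0            | 1
0  | 0  | 1  | 1  |       0        |            1             |       1        |      1       |           1           |      1       |         0         |           1            | 1
0  | 1  | 0  | 0  |       1        |            1             |       0        |      1       |           1           |      0       |         1         |           0            | 0
0  | 1  | 0  | 1  |       1        |            1             |       0        |      1       |           1           |      1       |         0         |           1            | 1
0  | 1  | 1  | 0  |       1        |            1             |       1        |      1       |           1           |      0       |         1         |           0            | 0
0  | 1  | 1  | 1  |       1        |            1             |       1        |      1       |           1           |      1       |         0         |           1            | 1
1  | 0  | 0  | 0  |       1        |            1             |       1        |      0       |           1           |      1       |         0         |           1            | 1
1  | 0  | 0  | 1  |       1        |            1             |       1        |      1       |           1           |      1       |         0         |           1            | 1
1  | 0  | 1  | 0  |       1        |            1             |       0        |      0       |           0           |      1       |         0         |           1            | 1
1  | 0  | 1  | 1  |       1        |            1             |       0        |      1       |           1           |      1       |         0         |           1            | 1
1  | 1  | 0  | 0  |       0        |            0             |       1        |      1       |           1           |      1       |         0         |           1            | 1
1  | 1  | 0  | 1  |       0        |            1             |       1        |      1       |           1           |      1       |         0         |           1            | 1
1  | 1  | 1  | 0  |       0        |            0             |       0        |      1       |           1           |      1       |         0         |           1            | 1
1  | 1  | 1  | 1  |       0        |            1             |       0        |      1       |           1           |      1       |         0         |           1            | 1
The formula is true on 14 of the 16 rows.

14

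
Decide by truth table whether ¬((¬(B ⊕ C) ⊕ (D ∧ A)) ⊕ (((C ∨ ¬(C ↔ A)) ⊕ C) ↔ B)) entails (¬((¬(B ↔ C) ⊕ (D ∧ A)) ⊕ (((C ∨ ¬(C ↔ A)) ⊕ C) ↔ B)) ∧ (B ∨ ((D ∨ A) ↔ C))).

A | B | C | D | φ | ψ
- | - | - | - | - | -
0 | 0 | 0 | 0 | 1 | 0
0 | 0 | 0 | 1 | 1 | 0
0 | 0 | 1 | 0 | 0 | 0
0 | 0 | 1 | 1 | 0 | 1
0 | 1 | 0 | 0 | 1 | 0
0 | 1 | 0 | 1 | 1 | 0
0 | 1 | 1 | 0 | 0 | 1
0 | 1 | 1 | 1 | 0 | 1
1 | 0 | 0 | 0 | 0 | 0
1 | 0 | 0 | 1 | 1 | 0
1 | 0 | 1 | 0 | 0 | 1
1 | 0 | 1 | 1 | 1 | 0
1 | 1 | 0 | 0 | 0 | 1
1 | 1 | 0 | 1 | 1 | 0
1 | 1 | 1 | 0 | 0 | 1
1 | 1 | 1 | 1 | 1 | 0
At A=0, B=0, C=0, D=0 we have φ true but ψ false, so φ does not entail ψ.

no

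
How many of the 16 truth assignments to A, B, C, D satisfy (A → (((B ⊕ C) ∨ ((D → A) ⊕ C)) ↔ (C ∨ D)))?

A | B | C | D || φ
T | T | T | T || F
T | T | T | F || F
T | T | F | T || T
T | T | F | F || F
T | F | T | T || T
T | F | T | F || T
T | F | F | T || T
T | F | F | F || F
F | T | T | T || T
F | T | T | F || T
F | T | F | T || T
F | T | F | F || T
F | F | T | T || T
F | F | T | F || T
F | F | F | T || T
F | F | F | F || T
The formula is true on 12 of the 16 rows.

12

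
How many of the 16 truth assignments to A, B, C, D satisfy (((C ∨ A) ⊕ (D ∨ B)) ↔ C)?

A  B  C  D  |  (((C ∨ A) ⊕ (D ∨ B)) ↔ C)
1  1  1  1  |              0            
1  1  1  0  |              0            
1  1  0  1  |              1            
1  1  0  0  |              1            
1  0  1  1  |              0            
1  0  1  0  |              1            
1  0  0  1  |              1            
1  0  0  0  |              0            
0  1  1  1  |              0            
0  1  1  0  |              0            
0  1  0  1  |              0            
0  1  0  0  |              0            
0  0  1  1  |              0            
0  0  1  0  |              1            
0  0  0  1  |              0            
0  0  0  0  |              1            
The formula is true on 6 of the 16 rows.

6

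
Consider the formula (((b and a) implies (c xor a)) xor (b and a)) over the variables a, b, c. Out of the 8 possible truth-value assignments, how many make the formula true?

a  b  c  |  φ
0  0  0  |  1
0  0  1  |  1
0  1  0  |  1
0  1  1  |  1
1  0  0  |  1
1  0  1  |  1
1  1  0  |  0
1  1  1  |  1
The formula is true on 7 of the 8 rows.

7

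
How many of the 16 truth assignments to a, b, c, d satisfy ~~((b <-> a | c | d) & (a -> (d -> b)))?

a  b  c  d  |  φ
T  T  T  T  |  T
T  T  T  F  |  T
T  T  F  T  |  T
T  T  F  F  |  T
T  F  T  T  |  F
T  F  T  F  |  F
T  F  F  T  |  F
T  F  F  F  |  F
F  T  T  T  |  T
F  T  T  F  |  T
F  T  F  T  |  T
F  T  F  F  |  F
F  F  T  T  |  F
F  F  T  F  |  F
F  F  F  T  |  F
F  F  F  F  |  T
The formula is true on 8 of the 16 rows.

8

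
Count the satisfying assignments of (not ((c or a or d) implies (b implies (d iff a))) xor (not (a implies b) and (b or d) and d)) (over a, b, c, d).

6

a  b  c  d  |  (c or a or d)  (d iff a)  (b implies (d iff a))  (a implies b)  not (a implies b)  (b or d)  φ
T  T  T  T  |        T            T                T                  T                F             T      F
T  T  T  F  |        T            F                F                  T                F             T      T
T  T  F  T  |        T            T                T                  T                F             T      F
T  T  F  F  |        T            F                F                  T                F             T      T
T  F  T  T  |        T            T                T                  F                T             T      T
T  F  T  F  |        T            F                T                  F                T             F      F
T  F  F  T  |        T            T                T                  F                T             T      T
T  F  F  F  |        T            F                T                  F                T             F      F
F  T  T  T  |        T            F                F                  T                F             T      T
F  T  T  F  |        T            T                T                  T                F             T      F
F  T  F  T  |        T            F                F                  T                F             T      T
F  T  F  F  |        F            T                T                  T                F             T      F
F  F  T  T  |        T            F                T                  T                F             T      F
F  F  T  F  |        T            T                T                  T                F             F      F
F  F  F  T  |        T            F                T                  T                F             T      F
F  F  F  F  |        F            T                T                  T                F             F      F
The formula is true on 6 of the 16 rows.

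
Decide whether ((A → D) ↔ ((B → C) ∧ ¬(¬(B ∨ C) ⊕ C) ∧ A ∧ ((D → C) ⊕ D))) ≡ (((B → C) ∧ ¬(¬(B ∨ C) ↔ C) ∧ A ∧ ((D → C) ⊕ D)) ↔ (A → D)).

not equivalent

A | B | C | D || φ | ψ
T | T | T | T || F | F
T | T | T | F || T | F
T | T | F | T || F | F
T | T | F | F || T | T
T | F | T | T || F | F
T | F | T | F || T | F
T | F | F | T || F | T
T | F | F | F || T | F
F | T | T | T || F | F
F | T | T | F || F | F
F | T | F | T || F | F
F | T | F | F || F | F
F | F | T | T || F | F
F | F | T | F || F | F
F | F | F | T || F | F
F | F | F | F || F | F
The columns differ at A=T, B=T, C=T, D=F (φ=T, ψ=F), so they are not equivalent.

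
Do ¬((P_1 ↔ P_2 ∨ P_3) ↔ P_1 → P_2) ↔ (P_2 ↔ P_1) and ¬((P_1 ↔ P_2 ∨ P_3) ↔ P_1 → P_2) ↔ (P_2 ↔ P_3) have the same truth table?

not equivalent

P_1 | P_2 | P_3 | φ | ψ
--- | --- | --- | - | -
 0  |  0  |  0  | 0 | 0
 0  |  0  |  1  | 1 | 0
 0  |  1  |  0  | 0 | 0
 0  |  1  |  1  | 0 | 1
 1  |  0  |  0  | 1 | 0
 1  |  0  |  1  | 0 | 0
 1  |  1  |  0  | 0 | 1
 1  |  1  |  1  | 0 | 0
The columns differ at P_1=0, P_2=0, P_3=1 (φ=1, ψ=0), so they are not equivalent.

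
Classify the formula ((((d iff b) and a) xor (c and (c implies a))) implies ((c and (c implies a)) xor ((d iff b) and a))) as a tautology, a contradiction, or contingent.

tautology

a | b | c | d | (d iff b) | ((d iff b) and a) | (c implies a) | (c and (c implies a)) | φ
- | - | - | - | --------- | ----------------- | ------------- | --------------------- | -
F | F | F | F |     T     |         F         |       T       |           F           | T
F | F | F | T |     F     |         F         |       T       |           F           | T
F | F | T | F |     T     |         F         |       F       |           F           | T
F | F | T | T |     F     |         F         |       F       |           F           | T
F | T | F | F |     F     |         F         |       T       |           F           | T
F | T | F | T |     T     |         F         |       T       |           F           | T
F | T | T | F |     F     |         F         |       F       |           F           | T
F | T | T | T |     T     |         F         |       F       |           F           | T
T | F | F | F |     T     |         T         |       T       |           F           | T
T | F | F | T |     F     |         F         |       T       |           F           | T
T | F | T | F |     T     |         T         |       T       |           T           | T
T | F | T | T |     F     |         F         |       T       |           T           | T
T | T | F | F |     F     |         F         |       T       |           F           | T
T | T | F | T |     T     |         T         |       T       |           F           | T
T | T | T | F |     F     |         F         |       T       |           T           | T
T | T | T | T |     T     |         T         |       T       |           T           | T
Every row is T, so the formula is a tautology.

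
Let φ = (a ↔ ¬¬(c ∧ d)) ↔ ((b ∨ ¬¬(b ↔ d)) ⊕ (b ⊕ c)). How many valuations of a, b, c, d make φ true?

8

a  b  c  d  |  (c ∧ d)  ¬(c ∧ d)  ¬¬(c ∧ d)  (a ↔ ¬¬(c ∧ d))  (b ↔ d)  ¬(b ↔ d)  ¬¬(b ↔ d)  (b ∨ ¬¬(b ↔ d))  (b ⊕ c)  ((b ∨ ¬¬(b ↔ d)) ⊕ (b ⊕ c))  φ
T  T  T  T  |     T        F          T             T            T        F          T             T            F                  T               T
T  T  T  F  |     F        T          F             F            F        T          F             T            F                  T               F
T  T  F  T  |     F        T          F             F            T        F          T             T            T                  F               T
T  T  F  F  |     F        T          F             F            F        T          F             T            T                  F               T
T  F  T  T  |     T        F          T             T            F        T          F             F            T                  T               T
T  F  T  F  |     F        T          F             F            T        F          T             T            T                  F               T
T  F  F  T  |     F        T          F             F            F        T          F             F            F                  F               T
T  F  F  F  |     F        T          F             F            T        F          T             T            F                  T               F
F  T  T  T  |     T        F          T             F            T        F          T             T            F                  T               F
F  T  T  F  |     F        T          F             T            F        T          F             T            F                  T               T
F  T  F  T  |     F        T          F             T            T        F          T             T            T                  F               F
F  T  F  F  |     F        T          F             T            F        T          F             T            T                  F               F
F  F  T  T  |     T        F          T             F            F        T          F             F            T                  T               F
F  F  T  F  |     F        T          F             T            T        F          T             T            T                  F               F
F  F  F  T  |     F        T          F             T            F        T          F             F            F                  F               F
F  F  F  F  |     F        T          F             T            T        F          T             T            F                  T               T
The formula is true on 8 of the 16 rows.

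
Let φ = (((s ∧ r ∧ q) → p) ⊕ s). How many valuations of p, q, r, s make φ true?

p | q | r | s | (((s ∧ r ∧ q) → p) ⊕ s)
- | - | - | - | -----------------------
T | T | T | T |            F           
T | T | T | F |            T           
T | T | F | T |            F           
T | T | F | F |            T           
T | F | T | T |            F           
T | F | T | F |            T           
T | F | F | T |            F           
T | F | F | F |            T           
F | T | T | T |            T           
F | T | T | F |            T           
F | T | F | T |            F           
F | T | F | F |            T           
F | F | T | T |            F           
F | F | T | F |            T           
F | F | F | T |            F           
F | F | F | F |            T           
The formula is true on 9 of the 16 rows.

9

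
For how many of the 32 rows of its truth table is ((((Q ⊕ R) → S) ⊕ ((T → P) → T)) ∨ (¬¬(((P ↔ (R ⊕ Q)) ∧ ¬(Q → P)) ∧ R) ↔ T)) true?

P  Q  R  S  T  |  φ
T  T  T  T  T  |  F
T  T  T  T  F  |  T
T  T  T  F  T  |  F
T  T  T  F  F  |  T
T  T  F  T  T  |  F
T  T  F  T  F  |  T
T  T  F  F  T  |  T
T  T  F  F  F  |  T
T  F  T  T  T  |  F
T  F  T  T  F  |  T
T  F  T  F  T  |  T
T  F  T  F  F  |  T
T  F  F  T  T  |  F
T  F  F  T  F  |  T
T  F  F  F  T  |  F
T  F  F  F  F  |  T
F  T  T  T  T  |  T
F  T  T  T  F  |  T
F  T  T  F  T  |  T
F  T  T  F  F  |  T
F  T  F  T  T  |  F
F  T  F  T  F  |  T
F  T  F  F  T  |  T
F  T  F  F  F  |  T
F  F  T  T  T  |  F
F  F  T  T  F  |  T
F  F  T  F  T  |  T
F  F  T  F  F  |  T
F  F  F  T  T  |  F
F  F  F  T  F  |  T
F  F  F  F  T  |  F
F  F  F  F  F  |  T
The formula is true on 22 of the 32 rows.

22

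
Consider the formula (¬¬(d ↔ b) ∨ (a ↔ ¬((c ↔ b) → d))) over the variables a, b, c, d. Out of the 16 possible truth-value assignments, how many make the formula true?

a  b  c  d  |  φ
1  1  1  1  |  1
1  1  1  0  |  1
1  1  0  1  |  1
1  1  0  0  |  0
1  0  1  1  |  0
1  0  1  0  |  1
1  0  0  1  |  0
1  0  0  0  |  1
0  1  1  1  |  1
0  1  1  0  |  0
0  1  0  1  |  1
0  1  0  0  |  1
0  0  1  1  |  1
0  0  1  0  |  1
0  0  0  1  |  1
0  0  0  0  |  1
The formula is true on 12 of the 16 rows.

12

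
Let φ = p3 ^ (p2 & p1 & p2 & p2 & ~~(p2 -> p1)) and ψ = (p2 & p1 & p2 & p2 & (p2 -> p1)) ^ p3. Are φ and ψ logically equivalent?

equivalent

p1  p2  p3  |  φ  ψ
1   1   1   |  0  0
1   1   0   |  1  1
1   0   1   |  1  1
1   0   0   |  0  0
0   1   1   |  1  1
0   1   0   |  0  0
0   0   1   |  1  1
0   0   0   |  0  0
The columns for φ and ψ agree on every row, so they are logically equivalent.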